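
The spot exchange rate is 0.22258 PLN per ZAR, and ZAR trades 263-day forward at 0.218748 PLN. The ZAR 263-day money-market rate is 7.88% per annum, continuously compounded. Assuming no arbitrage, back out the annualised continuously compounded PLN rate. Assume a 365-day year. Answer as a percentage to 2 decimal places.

T = 263/365 years.
CIP gives F = S · g_PLN/g_ZAR, so g_PLN/g_ZAR = 0.218748/0.22258 = 0.9827837.
ZAR growth factor: e^(0.0788×263/365) = 1.0584221.
So the PLN growth factor = 1.040200.
r = ln(1.040200)/(263/365) = 0.054699 → 5.47%.

5.47%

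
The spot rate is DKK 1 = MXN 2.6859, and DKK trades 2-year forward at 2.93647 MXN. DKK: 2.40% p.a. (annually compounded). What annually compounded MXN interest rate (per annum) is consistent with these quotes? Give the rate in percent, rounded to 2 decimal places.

T = 2 years.
By CIP, F/S equals the MXN-to-DKK growth ratio: 2.93647/2.6859 = 1.0932909.
DKK growth factor: (1 + 0.0240)^2 = 1.048576.
So the MXN growth factor = 1.1463986.
r = 1.1463986^(1/2) − 1 = 0.070700 → 7.07%.

7.07%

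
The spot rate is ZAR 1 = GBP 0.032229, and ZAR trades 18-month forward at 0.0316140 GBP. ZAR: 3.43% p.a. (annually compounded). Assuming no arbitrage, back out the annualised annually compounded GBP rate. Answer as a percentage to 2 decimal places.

2.11%

T = 18/12 years.
CIP gives F = S · g_GBP/g_ZAR, so g_GBP/g_ZAR = 0.031614/0.032229 = 0.9809178.
The ZAR side grows by (1 + 0.0343)^(18/12) = 1.0518887.
Hence g_GBP = 1.0318163.
Annualise: 1.0318163^(12/18) − 1 = 0.021100 = 2.11%.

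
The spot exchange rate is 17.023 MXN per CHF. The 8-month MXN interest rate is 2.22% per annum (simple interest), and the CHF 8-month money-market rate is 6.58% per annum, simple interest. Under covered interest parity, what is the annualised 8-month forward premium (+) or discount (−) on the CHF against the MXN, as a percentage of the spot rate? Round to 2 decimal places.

T = 8/12 years.
F = S · g_MXN/g_CHF = 17.023 × 1.014800/1.0438667 = 16.548991.
(F − S)/S ÷ T = (16.548991 − 17.023)/17.023/(8/12) = -0.041768 → -4.18%.

-4.18%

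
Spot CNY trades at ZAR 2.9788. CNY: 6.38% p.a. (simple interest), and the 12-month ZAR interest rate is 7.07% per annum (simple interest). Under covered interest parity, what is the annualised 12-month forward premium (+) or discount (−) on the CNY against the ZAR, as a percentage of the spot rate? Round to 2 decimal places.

+0.65%

T = 1 year.
F = S · g_ZAR/g_CNY = 2.9788 × 1.070700/1.063800 = 2.9981210.
(F − S)/S ÷ T = (2.9981210 − 2.9788)/2.9788/1 = 0.006486 → 0.65%.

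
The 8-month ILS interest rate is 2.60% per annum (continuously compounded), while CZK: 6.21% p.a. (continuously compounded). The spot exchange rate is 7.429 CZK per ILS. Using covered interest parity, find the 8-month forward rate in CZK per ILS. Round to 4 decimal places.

7.6100

T = 8/12 years.
CZK growth factor: e^(0.0621×8/12) = 1.0422689.
ILS growth factor: e^(0.0260×8/12) = 1.0174844.
Forward (CZK per ILS) = 7.429 × 1.0422689 / 1.0174844 = 7.609960.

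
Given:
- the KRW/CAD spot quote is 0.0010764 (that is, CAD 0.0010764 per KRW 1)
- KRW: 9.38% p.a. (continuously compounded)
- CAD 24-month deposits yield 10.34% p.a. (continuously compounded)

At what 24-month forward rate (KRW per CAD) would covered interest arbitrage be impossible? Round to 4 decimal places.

911.3556

T = 2 years.
CAD growth factor: e^(0.1034×2) = 1.2297366.
KRW accumulates by e^(0.0938×2) = 1.206350878.
CIP: F = S · (grow CAD)/(grow KRW) = 0.0010764 × 1.2297366/1.206350878 = 0.00109726656 CAD per KRW.
Quoted the other way: 1/0.00109726656 = 911.3556 KRW per CAD.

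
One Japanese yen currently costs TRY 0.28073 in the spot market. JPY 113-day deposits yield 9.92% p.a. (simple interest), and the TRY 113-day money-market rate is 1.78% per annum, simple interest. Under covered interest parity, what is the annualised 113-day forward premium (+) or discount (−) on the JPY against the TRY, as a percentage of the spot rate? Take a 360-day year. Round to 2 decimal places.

T = 113/360 years.
F = S · g_TRY/g_JPY = 0.28073 × 1.0055872/1.0311378 = 0.27377378.
Annualised premium = (F − S)/S × (1/T) = (0.27377378 − 0.28073)/0.28073 ÷ (113/360) = -7.89%.

-7.89%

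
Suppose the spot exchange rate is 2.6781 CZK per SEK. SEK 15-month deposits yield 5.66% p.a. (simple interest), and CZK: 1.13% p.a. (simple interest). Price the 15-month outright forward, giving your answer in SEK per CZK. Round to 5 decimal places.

T = 15/12 years.
Growth of 1 CZK over T: 1 + 0.0113×15/12 = 1.014125.
SEK accumulates by 1 + 0.0566×15/12 = 1.070750.
Forward (CZK per SEK) = 2.6781 × 1.014125 / 1.070750 = 2.536473.
Quoted the other way: 1/2.536473 = 0.39425 SEK per CZK.

0.39425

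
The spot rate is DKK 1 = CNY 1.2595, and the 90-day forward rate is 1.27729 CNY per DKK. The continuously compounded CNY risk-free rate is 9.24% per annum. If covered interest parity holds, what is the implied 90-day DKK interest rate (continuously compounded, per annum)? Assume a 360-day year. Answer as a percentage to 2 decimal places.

3.63%

T = 90/360 years.
F/S = 1.27729/1.2595 = 1.0141247 = (growth of CNY) / (growth of DKK).
CNY growth factor: e^(0.0924×90/360) = 1.0233689.
That pins the DKK growth at 1.0091154.
Take logs: ln 1.0091154 / (90/360) = 0.036296, so 3.63%.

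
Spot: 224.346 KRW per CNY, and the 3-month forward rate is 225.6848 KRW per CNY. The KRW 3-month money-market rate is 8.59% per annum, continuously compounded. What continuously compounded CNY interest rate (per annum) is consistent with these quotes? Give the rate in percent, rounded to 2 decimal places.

T = 3/12 years.
CIP gives F = S · g_KRW/g_CNY, so g_KRW/g_CNY = 225.6848/224.346 = 1.0059676.
The KRW side grows by e^(0.0859×3/12) = 1.0217072.
So the CNY growth factor = 1.0156462.
Take logs: ln 1.0156462 / (3/12) = 0.062100, so 6.21%.

6.21%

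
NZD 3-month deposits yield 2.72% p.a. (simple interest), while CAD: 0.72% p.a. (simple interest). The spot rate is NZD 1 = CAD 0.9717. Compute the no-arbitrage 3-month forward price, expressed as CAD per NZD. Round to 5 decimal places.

T = 3/12 years.
CAD accumulates by 1 + 0.0072×3/12 = 1.001800.
Growth of 1 NZD over T: 1 + 0.0272×3/12 = 1.006800.
So F = 0.9717 × 1.001800 / 1.006800 = 0.9668743 (CAD/NZD).

0.96687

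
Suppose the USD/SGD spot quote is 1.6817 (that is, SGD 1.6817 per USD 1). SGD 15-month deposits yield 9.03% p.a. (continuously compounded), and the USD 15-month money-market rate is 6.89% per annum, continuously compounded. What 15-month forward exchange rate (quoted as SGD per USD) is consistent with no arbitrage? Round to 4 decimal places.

1.7273

T = 15/12 years.
Growth of 1 SGD over T: e^(0.0903×15/12) = 1.119492.
Growth of 1 USD over T: e^(0.0689×15/12) = 1.0899426.
So F = 1.6817 × 1.119492 / 1.0899426 = 1.727293 (SGD/USD).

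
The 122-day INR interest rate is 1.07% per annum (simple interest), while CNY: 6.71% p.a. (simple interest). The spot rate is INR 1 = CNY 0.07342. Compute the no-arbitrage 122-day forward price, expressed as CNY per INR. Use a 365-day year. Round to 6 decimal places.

0.074799

T = 122/365 years.
CNY growth factor: 1 + 0.0671×122/365 = 1.0224279.
INR growth factor: 1 + 0.0107×122/365 = 1.0035764.
So F = 0.07342 × 1.0224279 / 1.0035764 = 0.07479914 (CNY/INR).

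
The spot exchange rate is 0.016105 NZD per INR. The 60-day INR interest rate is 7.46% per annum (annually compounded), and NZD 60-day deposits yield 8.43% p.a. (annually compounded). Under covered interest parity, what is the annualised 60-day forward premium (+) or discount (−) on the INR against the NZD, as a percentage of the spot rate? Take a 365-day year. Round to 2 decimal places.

+0.90%

T = 60/365 years.
F = S · g_NZD/g_INR = 0.016105 × 1.0133932/1.0118974 = 0.016128807.
Annualised premium = (F − S)/S × (1/T) = (0.016128807 − 0.016105)/0.016105 ÷ (60/365) = 0.90%.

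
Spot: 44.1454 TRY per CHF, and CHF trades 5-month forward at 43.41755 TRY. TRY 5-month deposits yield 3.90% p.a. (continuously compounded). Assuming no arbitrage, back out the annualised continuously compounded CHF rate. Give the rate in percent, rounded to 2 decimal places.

7.89%

T = 5/12 years.
By CIP, F/S equals the TRY-to-CHF growth ratio: 43.41755/44.1454 = 0.9835124.
TRY growth factor: e^(0.0390×5/12) = 1.0163827.
So the CHF growth factor = 1.0334213.
Take logs: ln 1.0334213 / (5/12) = 0.078900, so 7.89%.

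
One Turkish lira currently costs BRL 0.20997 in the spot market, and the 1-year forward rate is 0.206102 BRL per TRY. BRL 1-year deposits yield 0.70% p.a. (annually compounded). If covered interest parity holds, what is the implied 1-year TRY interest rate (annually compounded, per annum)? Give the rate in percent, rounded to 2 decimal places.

2.59%

T = 1 year.
F/S = 0.206102/0.20997 = 0.9815783 = (growth of BRL) / (growth of TRY).
BRL growth factor: (1 + 0.0070)^1 = 1.007000.
That pins the TRY growth at 1.0258988.
Annualise: 1.0258988^(1/1) − 1 = 0.025899 = 2.59%.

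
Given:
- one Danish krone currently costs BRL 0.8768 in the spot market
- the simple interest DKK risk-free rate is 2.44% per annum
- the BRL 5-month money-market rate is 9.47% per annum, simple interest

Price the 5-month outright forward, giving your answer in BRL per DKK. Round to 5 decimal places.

T = 5/12 years.
BRL accumulates by 1 + 0.0947×5/12 = 1.0394583.
DKK growth factor: 1 + 0.0244×5/12 = 1.0101667.
So F = 0.8768 × 1.0394583 / 1.0101667 = 0.9022244 (BRL/DKK).

0.90222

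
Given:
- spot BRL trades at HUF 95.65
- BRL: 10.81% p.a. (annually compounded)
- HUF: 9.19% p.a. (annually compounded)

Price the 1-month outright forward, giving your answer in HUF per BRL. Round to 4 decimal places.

T = 1/12 years.
HUF accumulates by (1 + 0.0919)^(1/12) = 1.00735351.
BRL accumulates by (1 + 0.1081)^(1/12) = 1.00859059.
So F = 95.65 × 1.00735351 / 1.00859059 = 95.532681 (HUF/BRL).

95.5327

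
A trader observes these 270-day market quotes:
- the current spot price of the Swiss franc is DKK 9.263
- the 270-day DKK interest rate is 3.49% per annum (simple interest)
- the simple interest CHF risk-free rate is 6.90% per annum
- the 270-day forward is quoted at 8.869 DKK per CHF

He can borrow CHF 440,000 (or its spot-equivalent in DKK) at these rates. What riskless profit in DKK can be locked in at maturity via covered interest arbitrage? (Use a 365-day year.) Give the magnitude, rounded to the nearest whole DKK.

DKK 79,400

T = 270/365 years.
Route A — deposit CHF, sell forward: 440,000 × 1.051041096 × 8.869 = DKK 4,101,540.73.
Route B — convert at spot, deposit DKK: 440,000 × 9.263 × 1.025816438 = DKK 4,180,940.57.
The quoted forward undervalues CHF, so borrow CHF, convert to DKK at spot, deposit the DKK at 3.49%, and buy CHF forward at 8.869 to cover the loan.
The gap between the two covered legs is DKK 79,400.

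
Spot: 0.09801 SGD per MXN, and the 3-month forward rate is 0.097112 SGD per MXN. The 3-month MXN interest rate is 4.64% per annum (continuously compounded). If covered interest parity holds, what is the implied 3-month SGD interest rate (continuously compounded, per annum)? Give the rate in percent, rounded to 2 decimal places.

0.96%

T = 3/12 years.
CIP gives F = S · g_SGD/g_MXN, so g_SGD/g_MXN = 0.097112/0.09801 = 0.9908377.
MXN growth factor: e^(0.0464×3/12) = 1.0116675.
That pins the SGD growth at 1.0023983.
r = ln(1.0023983)/(3/12) = 0.009582 → 0.96%.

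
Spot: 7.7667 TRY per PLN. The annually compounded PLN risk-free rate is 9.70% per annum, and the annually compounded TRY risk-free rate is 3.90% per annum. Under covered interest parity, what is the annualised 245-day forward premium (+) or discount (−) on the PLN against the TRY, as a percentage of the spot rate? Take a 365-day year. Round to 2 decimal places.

T = 245/365 years.
CIP forward (TRY per PLN) = 7.7667 × 1.0260131/1.0641136 = 7.4886139.
Annualised premium = (F − S)/S × (1/T) = (7.4886139 − 7.7667)/7.7667 ÷ (245/365) = -5.33%.

-5.33%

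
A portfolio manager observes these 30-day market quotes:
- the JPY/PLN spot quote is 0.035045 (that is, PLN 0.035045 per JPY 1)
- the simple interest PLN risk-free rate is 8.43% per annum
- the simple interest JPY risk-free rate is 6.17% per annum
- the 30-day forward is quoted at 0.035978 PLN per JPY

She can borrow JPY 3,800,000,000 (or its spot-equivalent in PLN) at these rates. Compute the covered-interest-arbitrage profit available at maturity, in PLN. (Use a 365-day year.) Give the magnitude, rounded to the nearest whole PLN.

T = 30/365 years.
Keep in JPY, deliver into the forward: 3,800,000,000·1.00507123288·0.035978 = PLN 137,409,720.70.
Swap to PLN now, deposit: 3,800,000,000·0.035045·1.00692876712 = PLN 134,093,710.85.
The quoted forward overvalues JPY, so borrow PLN, buy JPY at spot, deposit the JPY at 6.17%, and sell the proceeds forward at 0.035978.
Profit = 137,409,720.70 − 134,093,710.85 = PLN 3,316,010.

PLN 3,316,010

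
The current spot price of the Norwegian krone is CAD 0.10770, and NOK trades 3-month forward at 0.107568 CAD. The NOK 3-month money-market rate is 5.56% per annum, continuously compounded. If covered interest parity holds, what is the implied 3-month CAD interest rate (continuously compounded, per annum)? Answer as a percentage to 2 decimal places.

5.07%

T = 3/12 years.
F/S = 0.107568/0.1077 = 0.9987744 = (growth of CAD) / (growth of NOK).
NOK growth factor: e^(0.0556×3/12) = 1.0139971.
So the CAD growth factor = 1.0127543.
r = ln(1.0127543)/(3/12) = 0.050695 → 5.07%.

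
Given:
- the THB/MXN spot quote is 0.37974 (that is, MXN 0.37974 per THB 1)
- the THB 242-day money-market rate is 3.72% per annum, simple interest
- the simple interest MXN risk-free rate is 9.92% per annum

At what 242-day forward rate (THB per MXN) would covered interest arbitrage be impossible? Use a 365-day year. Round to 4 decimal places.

2.5318

T = 242/365 years.
Growth of 1 MXN over T: 1 + 0.0992×242/365 = 1.065771.
THB accumulates by 1 + 0.0372×242/365 = 1.0246641.
CIP: F = S · (grow MXN)/(grow THB) = 0.37974 × 1.065771/1.0246641 = 0.3949742 MXN per THB.
Invert for THB per MXN: 1 / 0.3949742 = 2.5318.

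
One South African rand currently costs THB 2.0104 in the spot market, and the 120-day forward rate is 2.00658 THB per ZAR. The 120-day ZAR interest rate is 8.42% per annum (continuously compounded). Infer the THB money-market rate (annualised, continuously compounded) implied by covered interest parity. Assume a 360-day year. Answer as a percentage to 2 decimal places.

T = 120/360 years.
CIP gives F = S · g_THB/g_ZAR, so g_THB/g_ZAR = 2.00658/2.0104 = 0.9980999.
ZAR growth factor: e^(0.0842×120/360) = 1.0284642.
That pins the THB growth at 1.026510.
r = ln(1.026510)/(120/360) = 0.078494 → 7.85%.

7.85%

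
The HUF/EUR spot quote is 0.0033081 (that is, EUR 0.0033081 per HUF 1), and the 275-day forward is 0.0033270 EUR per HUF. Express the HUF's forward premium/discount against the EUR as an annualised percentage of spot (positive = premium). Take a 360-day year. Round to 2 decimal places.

T = 275/360 years.
(F − S)/S = (0.0033270 − 0.0033081)/0.0033081 = 0.0057132.
Per annum: 0.0057132 / (275/360) = 0.007479 = 0.75%.

+0.75%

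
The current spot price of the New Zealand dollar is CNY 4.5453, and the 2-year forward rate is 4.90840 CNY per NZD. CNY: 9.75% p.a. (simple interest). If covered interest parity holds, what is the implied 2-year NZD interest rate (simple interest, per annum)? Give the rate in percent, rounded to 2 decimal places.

T = 2 years.
By CIP, F/S equals the CNY-to-NZD growth ratio: 4.9084/4.5453 = 1.0798847.
The CNY side grows by 1 + 0.0975×2 = 1.195000.
Hence g_NZD = 1.1065996.
r = (1.1065996 − 1)/2 = 0.053300 → 5.33%.

5.33%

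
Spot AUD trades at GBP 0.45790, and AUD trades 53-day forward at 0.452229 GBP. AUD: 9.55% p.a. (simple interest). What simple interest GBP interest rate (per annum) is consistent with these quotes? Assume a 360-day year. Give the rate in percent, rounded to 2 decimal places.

T = 53/360 years.
CIP gives F = S · g_GBP/g_AUD, so g_GBP/g_AUD = 0.452229/0.4579 = 0.9876152.
AUD growth factor: 1 + 0.0955×53/360 = 1.0140597.
That pins the GBP growth at 1.0015008.
(1.0015008 − 1)/T = 0.010194, i.e. 1.02%.

1.02%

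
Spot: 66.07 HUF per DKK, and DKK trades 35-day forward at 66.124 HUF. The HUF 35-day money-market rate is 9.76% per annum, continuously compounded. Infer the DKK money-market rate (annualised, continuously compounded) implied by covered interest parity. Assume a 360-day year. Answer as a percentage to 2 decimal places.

T = 35/360 years.
CIP gives F = S · g_HUF/g_DKK, so g_HUF/g_DKK = 66.124/66.07 = 1.0008173.
The HUF side grows by e^(0.0976×35/360) = 1.0095341.
That pins the DKK growth at 1.0087097.
r = ln(1.0087097)/(35/360) = 0.089198 → 8.92%.

8.92%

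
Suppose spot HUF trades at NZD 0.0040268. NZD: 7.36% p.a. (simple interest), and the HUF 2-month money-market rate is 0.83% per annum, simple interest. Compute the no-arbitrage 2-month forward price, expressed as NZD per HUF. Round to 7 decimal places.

0.0040706

T = 2/12 years.
Growth of 1 NZD over T: 1 + 0.0736×2/12 = 1.0122667.
Growth of 1 HUF over T: 1 + 0.0083×2/12 = 1.0013833.
CIP: F = S · (grow NZD)/(grow HUF) = 0.0040268 × 1.0122667/1.0013833 = 0.004070565 NZD per HUF.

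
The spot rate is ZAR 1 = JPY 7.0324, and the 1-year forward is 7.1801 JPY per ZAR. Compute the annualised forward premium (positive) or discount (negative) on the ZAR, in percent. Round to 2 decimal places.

T = 1 year.
(F − S)/S = (7.1801 − 7.0324)/7.0324 = 0.0210028.
×(1/T) gives 2.10% p.a.

+2.10%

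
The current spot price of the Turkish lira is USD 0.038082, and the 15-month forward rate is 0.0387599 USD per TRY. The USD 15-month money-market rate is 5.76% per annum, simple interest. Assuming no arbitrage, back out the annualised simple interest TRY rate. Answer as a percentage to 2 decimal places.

4.26%

T = 15/12 years.
CIP gives F = S · g_USD/g_TRY, so g_USD/g_TRY = 0.0387599/0.038082 = 1.0178011.
The USD side grows by 1 + 0.0576×15/12 = 1.072000.
Hence g_TRY = 1.053251.
r = (1.053251 − 1)/(15/12) = 0.042601 → 4.26%.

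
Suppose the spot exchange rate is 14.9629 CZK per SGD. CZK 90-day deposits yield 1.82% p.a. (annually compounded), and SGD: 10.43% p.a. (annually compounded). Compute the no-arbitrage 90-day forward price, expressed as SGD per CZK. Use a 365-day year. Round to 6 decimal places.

T = 90/365 years.
CZK accumulates by (1 + 0.0182)^(90/365) = 1.0044572.
SGD growth factor: (1 + 0.1043)^(90/365) = 1.0247648.
CIP: F = S · (grow CZK)/(grow SGD) = 14.9629 × 1.0044572/1.0247648 = 14.66638 CZK per SGD.
Invert for SGD per CZK: 1 / 14.66638 = 0.068183.

0.068183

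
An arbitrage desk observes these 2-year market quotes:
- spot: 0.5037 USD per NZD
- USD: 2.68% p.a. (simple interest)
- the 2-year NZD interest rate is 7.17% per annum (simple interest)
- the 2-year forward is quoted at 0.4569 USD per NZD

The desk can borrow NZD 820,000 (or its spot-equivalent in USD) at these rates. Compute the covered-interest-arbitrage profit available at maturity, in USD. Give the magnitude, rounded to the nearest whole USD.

T = 2 years.
Keep in NZD, deliver into the forward: 820,000·1.143400·0.4569 = USD 428,383.96.
Swap to USD now, deposit: 820,000·0.5037·1.053600 = USD 435,172.62.
The quoted forward undervalues NZD, so borrow NZD, convert to USD at spot, deposit the USD at 2.68%, and buy NZD forward at 0.4569 to cover the loan.
Profit = 435,172.62 − 428,383.96 = USD 6,789.

USD 6,789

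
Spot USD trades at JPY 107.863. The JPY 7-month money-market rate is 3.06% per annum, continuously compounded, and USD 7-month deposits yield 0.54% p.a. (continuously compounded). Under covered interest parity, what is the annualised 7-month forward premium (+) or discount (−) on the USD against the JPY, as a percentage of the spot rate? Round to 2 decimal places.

T = 7/12 years.
No-arbitrage forward: 107.863 × 1.0180103 / 1.003155 = 109.460298 JPY/USD.
Annualised premium = (F − S)/S × (1/T) = (109.460298 − 107.863)/107.863 ÷ (7/12) = 2.54%.

+2.54%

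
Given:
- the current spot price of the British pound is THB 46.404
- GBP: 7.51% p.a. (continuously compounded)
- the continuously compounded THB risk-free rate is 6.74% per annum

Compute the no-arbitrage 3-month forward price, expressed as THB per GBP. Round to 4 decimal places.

T = 3/12 years.
Growth of 1 THB over T: e^(0.0674×3/12) = 1.01699276.
Growth of 1 GBP over T: e^(0.0751×3/12) = 1.01895236.
Forward (THB per GBP) = 46.404 × 1.01699276 / 1.01895236 = 46.314758.

46.3148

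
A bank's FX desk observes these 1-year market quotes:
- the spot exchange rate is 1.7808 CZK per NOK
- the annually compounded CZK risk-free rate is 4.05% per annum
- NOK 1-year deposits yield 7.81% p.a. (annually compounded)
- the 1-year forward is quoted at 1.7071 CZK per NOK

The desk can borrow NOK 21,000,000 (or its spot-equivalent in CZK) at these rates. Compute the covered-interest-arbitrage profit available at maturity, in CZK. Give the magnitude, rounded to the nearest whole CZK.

CZK 262,456

T = 1 year.
Keep in NOK, deliver into the forward: 21,000,000·1.078100·1.7071 = CZK 38,648,914.71.
Swap to CZK now, deposit: 21,000,000·1.7808·1.040500 = CZK 38,911,370.40.
The quoted forward undervalues NOK, so borrow NOK, convert to CZK at spot, deposit the CZK at 4.05%, and buy NOK forward at 1.7071 to cover the loan.
Arbitrage profit = |38,648,914.71 − 38,911,370.40| = CZK 262,456.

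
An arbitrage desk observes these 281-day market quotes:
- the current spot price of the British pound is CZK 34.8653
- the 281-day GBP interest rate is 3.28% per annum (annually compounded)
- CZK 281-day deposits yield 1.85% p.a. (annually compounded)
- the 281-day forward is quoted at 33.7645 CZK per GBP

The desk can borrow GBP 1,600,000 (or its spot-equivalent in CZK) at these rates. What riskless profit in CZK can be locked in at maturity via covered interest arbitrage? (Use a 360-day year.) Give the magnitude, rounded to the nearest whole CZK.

T = 281/360 years.
Invest the GBP and cover forward: 1,600,000 × 1.0255112892 × 33.7645 = CZK 55,401,401.48.
Convert at spot and invest in CZK: 1,600,000 × 34.8653 × 1.0144111842 = CZK 56,588,400.42.
The quoted forward undervalues GBP, so borrow GBP, convert to CZK at spot, deposit the CZK at 1.85%, and buy GBP forward at 33.7645 to cover the loan.
Profit = 56,588,400.42 − 55,401,401.48 = CZK 1,186,999.

CZK 1,186,999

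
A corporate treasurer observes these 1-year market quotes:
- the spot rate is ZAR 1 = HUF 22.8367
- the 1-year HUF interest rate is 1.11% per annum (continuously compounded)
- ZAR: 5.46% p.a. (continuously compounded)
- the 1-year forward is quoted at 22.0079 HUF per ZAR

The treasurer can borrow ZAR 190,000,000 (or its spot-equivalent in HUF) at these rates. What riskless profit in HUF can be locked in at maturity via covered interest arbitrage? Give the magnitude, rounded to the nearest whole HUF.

T = 1 year.
Keep in ZAR, deliver into the forward: 190,000,000·1.056118082942·22.0079 = HUF 4,416,158,819.94.
Swap to HUF now, deposit: 190,000,000·22.8367·1.011161833572 = HUF 4,387,403,894.50.
The quoted forward overvalues ZAR, so borrow HUF, buy ZAR at spot, deposit the ZAR at 5.46%, and sell the proceeds forward at 22.0079.
Arbitrage profit = |4,416,158,819.94 − 4,387,403,894.50| = HUF 28,754,925.

HUF 28,754,925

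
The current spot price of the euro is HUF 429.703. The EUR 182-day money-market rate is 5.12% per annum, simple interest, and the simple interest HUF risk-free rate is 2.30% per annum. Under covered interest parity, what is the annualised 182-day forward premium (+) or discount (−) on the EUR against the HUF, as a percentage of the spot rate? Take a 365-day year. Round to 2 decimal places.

-2.75%

T = 182/365 years.
No-arbitrage forward: 429.703 × 1.0114685 / 1.0255299 = 423.811192 HUF/EUR.
(F − S)/S ÷ T = (423.811192 − 429.703)/429.703/(182/365) = -0.027498 → -2.75%.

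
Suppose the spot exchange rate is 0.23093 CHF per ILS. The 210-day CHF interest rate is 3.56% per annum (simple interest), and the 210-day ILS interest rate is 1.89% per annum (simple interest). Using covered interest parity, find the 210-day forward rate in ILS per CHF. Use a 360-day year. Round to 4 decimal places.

T = 210/360 years.
Growth of 1 CHF over T: 1 + 0.0356×210/360 = 1.0207667.
Growth of 1 ILS over T: 1 + 0.0189×210/360 = 1.011025.
Forward (CHF per ILS) = 0.23093 × 1.0207667 / 1.011025 = 0.2331551.
Invert for ILS per CHF: 1 / 0.2331551 = 4.2890.

4.2890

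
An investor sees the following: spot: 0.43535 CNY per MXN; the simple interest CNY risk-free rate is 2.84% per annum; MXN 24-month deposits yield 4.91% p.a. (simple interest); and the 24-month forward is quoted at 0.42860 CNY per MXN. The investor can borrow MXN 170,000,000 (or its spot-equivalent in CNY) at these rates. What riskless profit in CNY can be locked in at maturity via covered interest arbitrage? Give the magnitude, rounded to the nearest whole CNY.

T = 2 years.
Invest the MXN and cover forward: 170,000,000 × 1.098200 × 0.42860 = CNY 80,017,048.40.
Convert at spot and invest in CNY: 170,000,000 × 0.43535 × 1.056800 = CNY 78,213,239.60.
The quoted forward overvalues MXN, so borrow CNY, buy MXN at spot, deposit the MXN at 4.91%, and sell the proceeds forward at 0.42860.
Arbitrage profit = |80,017,048.40 − 78,213,239.60| = CNY 1,803,809.

CNY 1,803,809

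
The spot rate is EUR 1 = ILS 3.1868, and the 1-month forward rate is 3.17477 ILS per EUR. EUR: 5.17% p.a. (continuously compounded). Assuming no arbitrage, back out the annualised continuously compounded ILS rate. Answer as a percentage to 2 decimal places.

T = 1/12 years.
CIP gives F = S · g_ILS/g_EUR, so g_ILS/g_EUR = 3.17477/3.1868 = 0.9962251.
EUR growth factor: e^(0.0517×1/12) = 1.0043176.
Hence g_ILS = 1.0005264.
Take logs: ln 1.0005264 / (1/12) = 0.006315, so 0.63%.

0.63%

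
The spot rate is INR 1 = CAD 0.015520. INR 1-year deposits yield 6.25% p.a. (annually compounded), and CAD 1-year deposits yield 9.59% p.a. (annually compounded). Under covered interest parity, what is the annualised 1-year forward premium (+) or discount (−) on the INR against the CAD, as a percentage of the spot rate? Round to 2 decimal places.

T = 1 year.
No-arbitrage forward: 0.01552 × 1.095900 / 1.062500 = 0.016007876 CAD/INR.
Annualised premium = (F − S)/S × (1/T) = (0.016007876 − 0.01552)/0.01552 ÷ 1 = 3.14%.

+3.14%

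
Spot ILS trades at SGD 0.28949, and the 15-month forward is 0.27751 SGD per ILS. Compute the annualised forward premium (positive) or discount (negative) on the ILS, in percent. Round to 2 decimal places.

T = 15/12 years.
Period premium: (0.27751 − 0.28949)/0.28949 = -0.0413831.
Per annum: -0.0413831 / (15/12) = -0.033106 = -3.31%.

-3.31%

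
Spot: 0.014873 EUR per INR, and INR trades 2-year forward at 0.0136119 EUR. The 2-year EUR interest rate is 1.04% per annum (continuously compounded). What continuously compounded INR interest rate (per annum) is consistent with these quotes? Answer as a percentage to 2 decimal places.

5.47%

T = 2 years.
By CIP, F/S equals the EUR-to-INR growth ratio: 0.0136119/0.014873 = 0.9152088.
The EUR side grows by e^(0.0104×2) = 1.0210178.
So the INR growth factor = 1.1156119.
Take logs: ln 1.1156119 / 2 = 0.054702, so 5.47%.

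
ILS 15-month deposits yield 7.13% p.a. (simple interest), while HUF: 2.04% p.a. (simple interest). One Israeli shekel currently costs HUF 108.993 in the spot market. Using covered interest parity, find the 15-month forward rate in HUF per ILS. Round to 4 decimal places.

T = 15/12 years.
HUF growth factor: 1 + 0.0204×15/12 = 1.025500.
ILS accumulates by 1 + 0.0713×15/12 = 1.089125.
CIP: F = S · (grow HUF)/(grow ILS) = 108.993 × 1.025500/1.089125 = 102.625797 HUF per ILS.

102.6258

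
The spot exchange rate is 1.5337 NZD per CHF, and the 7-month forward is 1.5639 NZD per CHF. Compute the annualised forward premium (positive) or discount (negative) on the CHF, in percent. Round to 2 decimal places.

+3.38%

T = 7/12 years.
(F − S)/S = (1.5639 − 1.5337)/1.5337 = 0.0196909.
Annualise by dividing by T: 0.0196909 / (7/12) = 0.033756 → 3.38%.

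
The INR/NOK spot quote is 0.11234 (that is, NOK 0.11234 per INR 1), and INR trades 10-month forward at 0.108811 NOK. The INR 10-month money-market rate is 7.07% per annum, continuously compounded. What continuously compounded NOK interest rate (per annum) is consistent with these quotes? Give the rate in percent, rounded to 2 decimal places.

T = 10/12 years.
By CIP, F/S equals the NOK-to-INR growth ratio: 0.108811/0.11234 = 0.9685864.
INR growth factor: e^(0.0707×10/12) = 1.0606868.
Hence g_NOK = 1.0273668.
r = ln(1.0273668)/(10/12) = 0.032399 → 3.24%.

3.24%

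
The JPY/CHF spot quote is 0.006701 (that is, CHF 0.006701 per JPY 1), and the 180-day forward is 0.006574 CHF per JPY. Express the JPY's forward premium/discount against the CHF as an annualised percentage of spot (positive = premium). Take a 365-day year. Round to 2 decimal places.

T = 180/365 years.
(F − S)/S = (0.006574 − 0.006701)/0.006701 = -0.0189524.
×(1/T) gives -3.84% p.a.

-3.84%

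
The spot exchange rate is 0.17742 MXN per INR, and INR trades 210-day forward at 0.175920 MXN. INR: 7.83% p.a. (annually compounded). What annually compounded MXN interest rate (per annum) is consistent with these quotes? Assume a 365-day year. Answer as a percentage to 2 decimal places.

T = 210/365 years.
F/S = 0.17592/0.17742 = 0.9915455 = (growth of MXN) / (growth of INR).
The INR side grows by (1 + 0.0783)^(210/365) = 1.0443269.
So the MXN growth factor = 1.0354976.
r = 1.0354976^(365/210) − 1 = 0.062504 → 6.25%.

6.25%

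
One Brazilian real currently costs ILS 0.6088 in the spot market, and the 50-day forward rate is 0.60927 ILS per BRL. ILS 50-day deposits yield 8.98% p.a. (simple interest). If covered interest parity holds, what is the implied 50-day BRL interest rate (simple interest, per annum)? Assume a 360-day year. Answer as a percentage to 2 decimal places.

T = 50/360 years.
CIP gives F = S · g_ILS/g_BRL, so g_ILS/g_BRL = 0.60927/0.6088 = 1.0007720.
ILS growth factor: 1 + 0.0898×50/360 = 1.0124722.
So the BRL growth factor = 1.0116912.
(1.0116912 − 1)/T = 0.084177, i.e. 8.42%.

8.42%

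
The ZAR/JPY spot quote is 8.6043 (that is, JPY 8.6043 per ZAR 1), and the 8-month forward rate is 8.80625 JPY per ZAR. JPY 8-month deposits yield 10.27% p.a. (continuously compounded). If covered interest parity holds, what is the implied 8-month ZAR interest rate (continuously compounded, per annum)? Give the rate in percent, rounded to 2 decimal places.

T = 8/12 years.
CIP gives F = S · g_JPY/g_ZAR, so g_JPY/g_ZAR = 8.80625/8.6043 = 1.0234708.
JPY growth factor: e^(0.1027×8/12) = 1.0708649.
Hence g_ZAR = 1.0463072.
r = ln(1.0463072)/(8/12) = 0.067901 → 6.79%.

6.79%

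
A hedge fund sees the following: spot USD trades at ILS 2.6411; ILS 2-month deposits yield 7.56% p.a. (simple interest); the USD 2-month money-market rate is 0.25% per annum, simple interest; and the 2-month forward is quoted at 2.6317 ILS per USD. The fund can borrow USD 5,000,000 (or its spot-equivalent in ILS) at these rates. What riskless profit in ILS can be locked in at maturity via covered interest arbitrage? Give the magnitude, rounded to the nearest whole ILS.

T = 2/12 years.
Invest the USD and cover forward: 5,000,000 × 1.0004166667 × 2.6317 = ILS 13,163,982.71.
Convert at spot and invest in ILS: 5,000,000 × 2.6411 × 1.012600 = ILS 13,371,889.30.
The quoted forward undervalues USD, so borrow USD, convert to ILS at spot, deposit the ILS at 7.56%, and buy USD forward at 2.6317 to cover the loan.
Arbitrage profit = |13,163,982.71 − 13,371,889.30| = ILS 207,907.

ILS 207,907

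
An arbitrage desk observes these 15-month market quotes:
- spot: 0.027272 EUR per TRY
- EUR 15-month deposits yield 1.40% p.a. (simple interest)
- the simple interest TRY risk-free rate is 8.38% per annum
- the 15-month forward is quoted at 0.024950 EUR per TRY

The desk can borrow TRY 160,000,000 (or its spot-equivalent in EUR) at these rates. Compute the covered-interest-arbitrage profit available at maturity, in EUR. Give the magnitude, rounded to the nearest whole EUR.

EUR 29,720

T = 15/12 years.
Invest the TRY and cover forward: 160,000,000 × 1.104750 × 0.024950 = EUR 4,410,162.00.
Convert at spot and invest in EUR: 160,000,000 × 0.027272 × 1.017500 = EUR 4,439,881.60.
The quoted forward undervalues TRY, so borrow TRY, convert to EUR at spot, deposit the EUR at 1.40%, and buy TRY forward at 0.024950 to cover the loan.
The gap between the two covered legs is EUR 29,720.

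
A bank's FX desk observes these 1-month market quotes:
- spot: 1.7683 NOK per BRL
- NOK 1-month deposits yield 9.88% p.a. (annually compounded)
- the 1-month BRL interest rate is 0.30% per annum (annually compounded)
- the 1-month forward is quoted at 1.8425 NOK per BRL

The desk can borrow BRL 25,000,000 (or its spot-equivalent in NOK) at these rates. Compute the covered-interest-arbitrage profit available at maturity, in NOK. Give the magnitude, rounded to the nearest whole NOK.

NOK 1,518,036

T = 1/12 years.
Route A — deposit BRL, sell forward: 25,000,000 × 1.0002496569 × 1.8425 = NOK 46,073,999.82.
Route B — convert at spot, deposit NOK: 25,000,000 × 1.7683 × 1.0078824606 = NOK 44,555,963.88.
The quoted forward overvalues BRL, so borrow NOK, buy BRL at spot, deposit the BRL at 0.30%, and sell the proceeds forward at 1.8425.
Profit = 46,073,999.82 − 44,555,963.88 = NOK 1,518,036.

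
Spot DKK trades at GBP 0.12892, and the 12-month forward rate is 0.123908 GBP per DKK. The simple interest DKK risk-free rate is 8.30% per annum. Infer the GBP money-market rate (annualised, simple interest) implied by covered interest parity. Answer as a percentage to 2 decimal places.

T = 1 year.
By CIP, F/S equals the GBP-to-DKK growth ratio: 0.123908/0.12892 = 0.9611232.
The DKK side grows by 1 + 0.0830×1 = 1.083000.
That pins the GBP growth at 1.0408964.
(1.0408964 − 1)/T = 0.040896, i.e. 4.09%.

4.09%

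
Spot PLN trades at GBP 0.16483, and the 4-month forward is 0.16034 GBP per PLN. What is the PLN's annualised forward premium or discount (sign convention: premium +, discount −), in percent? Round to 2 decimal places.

T = 4/12 years.
(F − S)/S = (0.16034 − 0.16483)/0.16483 = -0.0272402.
Annualise by dividing by T: -0.0272402 / (4/12) = -0.081721 → -8.17%.

-8.17%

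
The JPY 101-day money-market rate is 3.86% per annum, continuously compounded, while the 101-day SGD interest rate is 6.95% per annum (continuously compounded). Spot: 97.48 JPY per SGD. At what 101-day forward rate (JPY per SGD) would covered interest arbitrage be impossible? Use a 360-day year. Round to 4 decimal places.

T = 101/360 years.
JPY growth factor: e^(0.0386×101/360) = 1.0108883.
Growth of 1 SGD over T: e^(0.0695×101/360) = 1.01968995.
So F = 97.48 × 1.0108883 / 1.01968995 = 96.638583 (JPY/SGD).

96.6386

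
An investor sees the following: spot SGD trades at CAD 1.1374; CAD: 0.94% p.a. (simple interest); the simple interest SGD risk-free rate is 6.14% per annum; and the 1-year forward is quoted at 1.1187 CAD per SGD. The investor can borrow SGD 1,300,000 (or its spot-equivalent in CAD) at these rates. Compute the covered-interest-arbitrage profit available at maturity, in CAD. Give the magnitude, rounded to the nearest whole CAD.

T = 1 year.
Invest the SGD and cover forward: 1,300,000 × 1.061400 × 1.1187 = CAD 1,543,604.63.
Convert at spot and invest in CAD: 1,300,000 × 1.1374 × 1.009400 = CAD 1,492,519.03.
The quoted forward overvalues SGD, so borrow CAD, buy SGD at spot, deposit the SGD at 6.14%, and sell the proceeds forward at 1.1187.
Arbitrage profit = |1,543,604.63 − 1,492,519.03| = CAD 51,086.

CAD 51,086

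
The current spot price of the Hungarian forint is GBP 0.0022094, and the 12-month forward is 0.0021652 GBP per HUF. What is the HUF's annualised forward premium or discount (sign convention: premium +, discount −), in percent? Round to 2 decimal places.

-2.00%

T = 1 year.
Period premium: (0.0021652 − 0.0022094)/0.0022094 = -0.0200054.
Annualise by dividing by T: -0.0200054 / 1 = -0.020005 → -2.00%.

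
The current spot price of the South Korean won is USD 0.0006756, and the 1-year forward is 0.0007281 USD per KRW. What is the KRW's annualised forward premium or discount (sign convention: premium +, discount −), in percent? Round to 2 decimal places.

+7.77%

T = 1 year.
(F − S)/S = (0.0007281 − 0.0006756)/0.0006756 = 0.0777087.
×(1/T) gives 7.77% p.a.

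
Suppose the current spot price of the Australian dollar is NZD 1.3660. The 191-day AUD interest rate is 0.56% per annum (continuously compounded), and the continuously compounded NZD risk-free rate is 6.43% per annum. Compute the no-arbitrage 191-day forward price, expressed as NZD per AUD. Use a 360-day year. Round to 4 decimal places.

T = 191/360 years.
Growth of 1 NZD over T: e^(0.0643×191/360) = 1.0347033.
Growth of 1 AUD over T: e^(0.0056×191/360) = 1.0029755.
CIP: F = S · (grow NZD)/(grow AUD) = 1.366 × 1.0347033/1.0029755 = 1.409212 NZD per AUD.

1.4092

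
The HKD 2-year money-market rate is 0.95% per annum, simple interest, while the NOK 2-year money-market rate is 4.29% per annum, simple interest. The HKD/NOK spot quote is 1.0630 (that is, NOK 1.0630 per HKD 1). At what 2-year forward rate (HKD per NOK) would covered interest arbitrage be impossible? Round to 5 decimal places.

T = 2 years.
NOK accumulates by 1 + 0.0429×2 = 1.085800.
Growth of 1 HKD over T: 1 + 0.0095×2 = 1.019000.
Forward (NOK per HKD) = 1.063 × 1.085800 / 1.019000 = 1.132684.
Invert for HKD per NOK: 1 / 1.132684 = 0.88286.

0.88286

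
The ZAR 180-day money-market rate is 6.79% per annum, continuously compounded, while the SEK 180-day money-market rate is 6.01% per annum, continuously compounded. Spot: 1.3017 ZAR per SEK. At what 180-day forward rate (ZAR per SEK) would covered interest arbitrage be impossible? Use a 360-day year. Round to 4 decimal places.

T = 180/360 years.
ZAR accumulates by e^(0.0679×180/360) = 1.0345329.
SEK growth factor: e^(0.0601×180/360) = 1.0305061.
CIP: F = S · (grow ZAR)/(grow SEK) = 1.3017 × 1.0345329/1.0305061 = 1.306787 ZAR per SEK.

1.3068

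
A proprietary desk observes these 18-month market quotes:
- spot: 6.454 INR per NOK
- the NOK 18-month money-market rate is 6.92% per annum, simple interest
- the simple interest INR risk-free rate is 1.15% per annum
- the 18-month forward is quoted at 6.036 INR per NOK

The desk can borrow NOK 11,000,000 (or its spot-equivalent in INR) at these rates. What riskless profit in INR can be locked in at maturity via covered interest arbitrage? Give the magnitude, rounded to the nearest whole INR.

INR 1,069,258

T = 18/12 years.
Keep in NOK, deliver into the forward: 11,000,000·1.103800·6.036 = INR 73,287,904.80.
Swap to INR now, deposit: 11,000,000·6.454·1.017250 = INR 72,218,646.50.
The quoted forward overvalues NOK, so borrow INR, buy NOK at spot, deposit the NOK at 6.92%, and sell the proceeds forward at 6.036.
The gap between the two covered legs is INR 1,069,258.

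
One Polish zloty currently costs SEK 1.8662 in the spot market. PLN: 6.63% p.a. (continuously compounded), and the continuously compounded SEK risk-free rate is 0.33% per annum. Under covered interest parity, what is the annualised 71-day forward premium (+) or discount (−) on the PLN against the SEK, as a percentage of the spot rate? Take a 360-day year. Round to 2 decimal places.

-6.26%

T = 71/360 years.
CIP forward (SEK per PLN) = 1.8662 × 1.000651/1.0131617 = 1.8431558.
Annualised premium = (F − S)/S × (1/T) = (1.8431558 − 1.8662)/1.8662 ÷ (71/360) = -6.26%.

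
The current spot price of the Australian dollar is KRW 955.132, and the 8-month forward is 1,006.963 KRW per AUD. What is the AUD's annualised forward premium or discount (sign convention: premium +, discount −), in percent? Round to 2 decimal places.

+8.14%

T = 8/12 years.
AUD trades forward at +5.42658% vs spot over the period.
Per annum: 0.0542658 / (8/12) = 0.081399 = 8.14%.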